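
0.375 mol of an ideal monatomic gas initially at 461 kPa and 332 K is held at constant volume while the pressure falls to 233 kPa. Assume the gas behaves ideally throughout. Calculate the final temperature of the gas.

V₁ = nRT₁/P₁ = 0.375×8.314×332/461 = 2.25 L.
Isochoric: V stays 2.25 L; P/T = const ⇒ T₂ = 168 K, P₂ = 233 kPa.

168 K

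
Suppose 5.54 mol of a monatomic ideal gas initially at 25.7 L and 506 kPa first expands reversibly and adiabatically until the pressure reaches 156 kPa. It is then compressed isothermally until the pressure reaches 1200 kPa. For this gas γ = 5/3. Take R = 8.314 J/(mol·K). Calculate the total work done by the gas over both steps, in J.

-9250 J

T₁ = P₁V₁/(nR) = 506×25.7/(5.54×8.314) = 282 K.
Step 1 — Adiabatic: T₂/T₁ = (P₂/P₁)^((γ−1)/γ) ⇒ T₂ = 282×(0.308)^0.400 = 176 K; V₂ = 52.1 L.
ΔU = nCvΔT = 5.54×12.5×(176−282) = -7320 J.
Q = 0 for an adiabatic process, so W = −ΔU = 7320 J.
State after step 1: P = 156 kPa, V = 52.1 L, T = 176 K.
Step 2 — Isothermal: T stays 176 K; PV = const ⇒ V₂ = 6.77 L, P₂ = 1200 kPa.
ΔU = 0 (ideal gas, T constant).
W = nRT ln(V₂/V₁) = 5.54×8.314×176×ln(0.130) = -16600 J.
Q = ΔU + W = -16600 J.
Net over both steps: W = -9250 J, Q = -16600 J, ΔU = -7320 J.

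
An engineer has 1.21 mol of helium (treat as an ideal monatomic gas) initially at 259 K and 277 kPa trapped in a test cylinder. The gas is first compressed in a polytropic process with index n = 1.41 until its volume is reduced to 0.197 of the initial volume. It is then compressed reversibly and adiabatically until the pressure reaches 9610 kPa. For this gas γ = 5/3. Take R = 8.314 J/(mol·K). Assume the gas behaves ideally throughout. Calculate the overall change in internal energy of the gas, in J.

V₁ = nRT₁/P₁ = 1.21×8.314×259/277 = 9.41 L.
Step 1 — Polytropic n=1.41: T₂ = T₁(V₁/V₂)^(n−1) = 259×(5.08)^0.41 = 504 K; P₂ = P₁(V₁/V₂)^n = 2740 kPa.
W = (P₁V₁−P₂V₂)/(n−1) = (277×9.41−2740×1.85)/0.41 = -6020 J.
ΔU = nCvΔT = 1.21×12.5×(504−259) = 3700 J.
Q = ΔU + W = -2320 J.
State after step 1: P = 2740 kPa, V = 1.85 L, T = 504 K.
Step 2 — Adiabatic: T₂/T₁ = (P₂/P₁)^((γ−1)/γ) ⇒ T₂ = 504×(3.51)^0.400 = 833 K; V₂ = 0.872 L.
ΔU = nCvΔT = 1.21×12.5×(833−504) = 4970 J.
Q = 0 for an adiabatic process, so W = −ΔU = -4970 J.
Net over both steps: W = -11000 J, Q = -2320 J, ΔU = 8660 J.

8660 J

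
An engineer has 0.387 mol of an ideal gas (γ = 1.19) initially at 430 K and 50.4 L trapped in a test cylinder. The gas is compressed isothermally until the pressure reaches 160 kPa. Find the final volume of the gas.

P₁ = nRT₁/V₁ = 0.387×8.314×430/50.4 = 27.5 kPa.
Isothermal: T stays 430 K; PV = const ⇒ V₂ = 8.65 L, P₂ = 160 kPa.

8.65 L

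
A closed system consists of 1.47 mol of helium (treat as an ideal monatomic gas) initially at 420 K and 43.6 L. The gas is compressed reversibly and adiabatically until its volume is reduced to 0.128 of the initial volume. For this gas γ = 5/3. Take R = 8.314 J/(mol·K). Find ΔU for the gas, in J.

P₁ = nRT₁/V₁ = 1.47×8.314×420/43.6 = 118 kPa.
Adiabatic: TV^(γ−1) = const ⇒ T₂ = 420×(7.81)^0.667 = 1650 K; PV^γ = const ⇒ P₂ = 3620 kPa.
For an ideal gas ΔU = nCvΔT with Cv = (3/2)R = 12.5 J/(mol·K).
ΔU = 1.47×12.5×(1650−420) = 22600 J.

22600 J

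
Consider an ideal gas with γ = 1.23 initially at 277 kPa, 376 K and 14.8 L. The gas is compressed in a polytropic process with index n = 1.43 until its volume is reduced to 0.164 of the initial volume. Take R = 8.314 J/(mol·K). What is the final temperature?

818 K

Polytropic n=1.43: T₂ = T₁(V₁/V₂)^(n−1) = 376×(6.10)^0.43 = 818 K; P₂ = P₁(V₁/V₂)^n = 3670 kPa.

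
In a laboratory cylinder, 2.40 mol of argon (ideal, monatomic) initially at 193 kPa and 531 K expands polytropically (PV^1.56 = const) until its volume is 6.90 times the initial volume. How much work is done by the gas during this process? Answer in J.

12500 J

V₁ = nRT₁/P₁ = 2.40×8.314×531/193 = 54.9 L.
Polytropic n=1.56: T₂ = T₁(V₁/V₂)^(n−1) = 531×(0.145)^0.56 = 180 K; P₂ = P₁(V₁/V₂)^n = 9.48 kPa.
W = (P₁V₁−P₂V₂)/(n−1) = (193×54.9−9.48×379)/0.56 = 12500 J.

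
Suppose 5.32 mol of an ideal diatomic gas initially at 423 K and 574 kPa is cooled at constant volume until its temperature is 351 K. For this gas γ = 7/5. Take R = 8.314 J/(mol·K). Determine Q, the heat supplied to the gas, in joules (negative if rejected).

V₁ = nRT₁/P₁ = 5.32×8.314×423/574 = 32.6 L.
Isochoric: V stays 32.6 L; P/T = const ⇒ T₂ = 351 K, P₂ = 476 kPa.
W = 0 (no volume change).
ΔU = nCvΔT = 5.32×20.8×(351−423) = -7960 J.
Q = ΔU = -7960 J.

-7960 J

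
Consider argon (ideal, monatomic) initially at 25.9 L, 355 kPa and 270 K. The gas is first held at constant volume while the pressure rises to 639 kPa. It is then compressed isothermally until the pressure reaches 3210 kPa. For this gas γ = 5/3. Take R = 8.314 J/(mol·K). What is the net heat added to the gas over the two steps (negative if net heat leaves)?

-15700 J

n = P₁V₁/(RT₁) = 355×25.9/(8.314×270) = 4.10 mol.
Step 1 — Isochoric: V stays 25.9 L; P/T = const ⇒ T₂ = 486 K, P₂ = 639 kPa.
W = 0 (no volume change).
ΔU = nCvΔT = 4.10×12.5×(486−270) = 11000 J.
Q = ΔU = 11000 J.
State after step 1: P = 639 kPa, V = 25.9 L, T = 486 K.
Step 2 — Isothermal: T stays 486 K; PV = const ⇒ V₂ = 5.16 L, P₂ = 3210 kPa.
ΔU = 0 (ideal gas, T constant).
W = nRT ln(V₂/V₁) = 4.10×8.314×486×ln(0.199) = -26700 J.
Q = ΔU + W = -26700 J.
Net over both steps: W = -26700 J, Q = -15700 J, ΔU = 11000 J.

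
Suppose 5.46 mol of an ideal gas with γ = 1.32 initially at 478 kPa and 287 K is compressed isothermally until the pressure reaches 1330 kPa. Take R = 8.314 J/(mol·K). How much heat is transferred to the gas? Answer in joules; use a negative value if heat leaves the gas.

V₁ = nRT₁/P₁ = 5.46×8.314×287/478 = 27.3 L.
Isothermal: T stays 287 K; PV = const ⇒ V₂ = 9.80 L, P₂ = 1330 kPa.
ΔU = 0 (ideal gas, T constant).
W = nRT ln(V₂/V₁) = 5.46×8.314×287×ln(0.359) = -13300 J.
Q = ΔU + W = -13300 J.

-13300 J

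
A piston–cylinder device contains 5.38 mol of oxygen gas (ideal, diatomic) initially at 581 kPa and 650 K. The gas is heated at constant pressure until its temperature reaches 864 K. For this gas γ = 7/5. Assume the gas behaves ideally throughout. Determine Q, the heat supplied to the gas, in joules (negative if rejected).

33500 J

V₁ = nRT₁/P₁ = 5.38×8.314×650/581 = 50.0 L.
Isobaric: P stays 581 kPa; V/T = const ⇒ T₂ = 864 K, V₂ = 66.5 L.
W = PΔV = 581×(66.5−50.0) kPa·L = 9570 J.
ΔU = nCvΔT = 5.38×20.8×(864−650) = 23900 J.
Q = ΔU + W = nCpΔT = 33500 J.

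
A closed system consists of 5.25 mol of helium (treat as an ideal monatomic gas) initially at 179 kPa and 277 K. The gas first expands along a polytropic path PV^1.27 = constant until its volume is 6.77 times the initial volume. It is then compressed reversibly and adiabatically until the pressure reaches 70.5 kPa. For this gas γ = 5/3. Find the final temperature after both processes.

301 K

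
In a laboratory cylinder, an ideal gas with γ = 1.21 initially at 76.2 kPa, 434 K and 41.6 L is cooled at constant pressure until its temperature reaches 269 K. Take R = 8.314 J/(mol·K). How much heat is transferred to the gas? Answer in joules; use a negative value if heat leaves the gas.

n = P₁V₁/(RT₁) = 76.2×41.6/(8.314×434) = 0.879 mol.
Isobaric: P stays 76.2 kPa; V/T = const ⇒ T₂ = 269 K, V₂ = 25.8 L.
W = PΔV = 76.2×(25.8−41.6) kPa·L = -1210 J.
ΔU = nCvΔT = 0.879×39.6×(269−434) = -5740 J.
Q = ΔU + W = nCpΔT = -6940 J.

-6940 J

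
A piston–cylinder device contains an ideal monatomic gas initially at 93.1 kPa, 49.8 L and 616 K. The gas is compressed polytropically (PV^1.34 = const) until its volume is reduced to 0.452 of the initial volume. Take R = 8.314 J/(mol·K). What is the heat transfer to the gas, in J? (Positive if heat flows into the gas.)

n = P₁V₁/(RT₁) = 93.1×49.8/(8.314×616) = 0.905 mol.
Polytropic n=1.34: T₂ = T₁(V₁/V₂)^(n−1) = 616×(2.21)^0.34 = 807 K; P₂ = P₁(V₁/V₂)^n = 270 kPa.
W = (P₁V₁−P₂V₂)/(n−1) = (93.1×49.8−270×22.5)/0.34 = -4230 J.
ΔU = nCvΔT = 0.905×12.5×(807−616) = 2160 J.
Q = ΔU + W = -2070 J.

-2070 J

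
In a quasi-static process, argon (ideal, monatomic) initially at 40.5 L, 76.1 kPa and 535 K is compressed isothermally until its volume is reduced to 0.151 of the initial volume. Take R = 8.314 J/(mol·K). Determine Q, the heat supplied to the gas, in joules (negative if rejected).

n = P₁V₁/(RT₁) = 76.1×40.5/(8.314×535) = 0.693 mol.
Isothermal: T stays 535 K; PV = const ⇒ V₂ = 6.12 L, P₂ = 504 kPa.
ΔU = 0 (ideal gas, T constant).
W = nRT ln(V₂/V₁) = 0.693×8.314×535×ln(0.151) = -5830 J.
Q = ΔU + W = -5830 J.

-5830 J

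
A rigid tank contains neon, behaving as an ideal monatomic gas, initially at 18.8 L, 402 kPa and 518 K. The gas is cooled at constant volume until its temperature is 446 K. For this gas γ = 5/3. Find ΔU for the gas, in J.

-1580 J

n = P₁V₁/(RT₁) = 402×18.8/(8.314×518) = 1.75 mol.
Isochoric: V stays 18.8 L; P/T = const ⇒ T₂ = 446 K, P₂ = 346 kPa.
For an ideal gas ΔU = nCvΔT with Cv = (3/2)R = 12.5 J/(mol·K).
ΔU = 1.75×12.5×(446−518) = -1580 J.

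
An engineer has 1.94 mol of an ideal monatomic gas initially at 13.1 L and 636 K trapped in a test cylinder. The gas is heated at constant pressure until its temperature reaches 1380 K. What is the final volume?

28.4 L

P₁ = nRT₁/V₁ = 1.94×8.314×636/13.1 = 783 kPa.
Isobaric: P stays 783 kPa; V/T = const ⇒ T₂ = 1380 K, V₂ = 28.4 L.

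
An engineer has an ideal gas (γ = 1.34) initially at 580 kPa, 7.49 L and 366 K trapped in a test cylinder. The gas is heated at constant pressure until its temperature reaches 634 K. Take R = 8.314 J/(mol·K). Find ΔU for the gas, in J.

9360 J

n = P₁V₁/(RT₁) = 580×7.49/(8.314×366) = 1.43 mol.
Isobaric: P stays 580 kPa; V/T = const ⇒ T₂ = 634 K, V₂ = 13.0 L.
For an ideal gas ΔU = nCvΔT with Cv = R/(γ−1) = 24.5 J/(mol·K).
ΔU = 1.43×24.5×(634−366) = 9360 J.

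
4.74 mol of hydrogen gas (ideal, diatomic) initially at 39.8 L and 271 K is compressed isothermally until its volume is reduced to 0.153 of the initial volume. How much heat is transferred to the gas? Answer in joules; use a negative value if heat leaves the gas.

P₁ = nRT₁/V₁ = 4.74×8.314×271/39.8 = 268 kPa.
Isothermal: T stays 271 K; PV = const ⇒ V₂ = 6.09 L, P₂ = 1750 kPa.
ΔU = 0 (ideal gas, T constant).
W = nRT ln(V₂/V₁) = 4.74×8.314×271×ln(0.153) = -20000 J.
Q = ΔU + W = -20000 J.

-20000 J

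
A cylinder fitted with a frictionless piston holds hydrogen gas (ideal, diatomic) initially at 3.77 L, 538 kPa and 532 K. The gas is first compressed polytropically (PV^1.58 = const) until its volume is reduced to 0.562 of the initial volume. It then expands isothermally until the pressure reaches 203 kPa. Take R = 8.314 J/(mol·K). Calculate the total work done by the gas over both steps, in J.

3950 J

n = P₁V₁/(RT₁) = 538×3.77/(8.314×532) = 0.459 mol.
Step 1 — Polytropic n=1.58: T₂ = T₁(V₁/V₂)^(n−1) = 532×(1.78)^0.58 = 743 K; P₂ = P₁(V₁/V₂)^n = 1340 kPa.
W = (P₁V₁−P₂V₂)/(n−1) = (538×3.77−1340×2.12)/0.58 = -1390 J.
ΔU = nCvΔT = 0.459×20.8×(743−532) = 2010 J.
Q = ΔU + W = 625 J.
State after step 1: P = 1340 kPa, V = 2.12 L, T = 743 K.
Step 2 — Isothermal: T stays 743 K; PV = const ⇒ V₂ = 14.0 L, P₂ = 203 kPa.
ΔU = 0 (ideal gas, T constant).
W = nRT ln(V₂/V₁) = 0.459×8.314×743×ln(6.59) = 5340 J.
Q = ΔU + W = 5340 J.
Net over both steps: W = 3950 J, Q = 5970 J, ΔU = 2010 J.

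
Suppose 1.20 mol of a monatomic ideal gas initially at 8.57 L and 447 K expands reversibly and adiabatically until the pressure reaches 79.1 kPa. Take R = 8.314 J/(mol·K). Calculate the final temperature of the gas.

210 K

P₁ = nRT₁/V₁ = 1.20×8.314×447/8.57 = 520 kPa.
Adiabatic: T₂/T₁ = (P₂/P₁)^((γ−1)/γ) ⇒ T₂ = 447×(0.152)^0.400 = 210 K; V₂ = 26.5 L.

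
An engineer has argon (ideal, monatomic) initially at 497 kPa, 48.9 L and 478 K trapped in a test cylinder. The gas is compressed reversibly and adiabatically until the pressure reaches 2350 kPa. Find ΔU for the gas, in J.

n = P₁V₁/(RT₁) = 497×48.9/(8.314×478) = 6.12 mol.
Adiabatic: T₂/T₁ = (P₂/P₁)^((γ−1)/γ) ⇒ T₂ = 478×(4.73)^0.400 = 890 K; V₂ = 19.3 L.
For an ideal gas ΔU = nCvΔT with Cv = (3/2)R = 12.5 J/(mol·K).
ΔU = 6.12×12.5×(890−478) = 31400 J.

31400 J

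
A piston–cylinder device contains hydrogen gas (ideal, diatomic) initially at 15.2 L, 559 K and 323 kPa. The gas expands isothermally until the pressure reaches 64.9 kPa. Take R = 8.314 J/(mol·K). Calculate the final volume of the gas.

75.6 L

Isothermal: T stays 559 K; PV = const ⇒ V₂ = 75.6 L, P₂ = 64.9 kPa.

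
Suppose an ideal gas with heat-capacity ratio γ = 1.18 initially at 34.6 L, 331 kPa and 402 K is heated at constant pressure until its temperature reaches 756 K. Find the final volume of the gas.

65.1 L

Isobaric: P stays 331 kPa; V/T = const ⇒ T₂ = 756 K, V₂ = 65.1 L.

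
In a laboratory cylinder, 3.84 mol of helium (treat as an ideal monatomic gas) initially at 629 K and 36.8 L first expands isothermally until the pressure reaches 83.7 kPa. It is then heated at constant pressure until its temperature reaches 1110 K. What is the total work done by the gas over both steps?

P₁ = nRT₁/V₁ = 3.84×8.314×629/36.8 = 546 kPa.
Step 1 — Isothermal: T stays 629 K; PV = const ⇒ V₂ = 240 L, P₂ = 83.7 kPa.
ΔU = 0 (ideal gas, T constant).
W = nRT ln(V₂/V₁) = 3.84×8.314×629×ln(6.52) = 37600 J.
Q = ΔU + W = 37600 J.
State after step 1: P = 83.7 kPa, V = 240 L, T = 629 K.
Step 2 — Isobaric: P stays 83.7 kPa; V/T = const ⇒ T₂ = 1110 K, V₂ = 423 L.
W = PΔV = 83.7×(423−240) kPa·L = 15400 J.
ΔU = nCvΔT = 3.84×12.5×(1110−629) = 23000 J.
Q = ΔU + W = nCpΔT = 38400 J.
Net over both steps: W = 53000 J, Q = 76000 J, ΔU = 23000 J.

53000 J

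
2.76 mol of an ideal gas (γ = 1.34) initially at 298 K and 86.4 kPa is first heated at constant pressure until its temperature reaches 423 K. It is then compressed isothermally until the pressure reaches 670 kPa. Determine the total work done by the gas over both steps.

V₁ = nRT₁/P₁ = 2.76×8.314×298/86.4 = 79.1 L.
Step 1 — Isobaric: P stays 86.4 kPa; V/T = const ⇒ T₂ = 423 K, V₂ = 112 L.
W = PΔV = 86.4×(112−79.1) kPa·L = 2870 J.
ΔU = nCvΔT = 2.76×24.5×(423−298) = 8440 J.
Q = ΔU + W = nCpΔT = 11300 J.
State after step 1: P = 86.4 kPa, V = 112 L, T = 423 K.
Step 2 — Isothermal: T stays 423 K; PV = const ⇒ V₂ = 14.5 L, P₂ = 670 kPa.
ΔU = 0 (ideal gas, T constant).
W = nRT ln(V₂/V₁) = 2.76×8.314×423×ln(0.129) = -19900 J.
Q = ΔU + W = -19900 J.
Net over both steps: W = -17000 J, Q = -8580 J, ΔU = 8440 J.

-17000 J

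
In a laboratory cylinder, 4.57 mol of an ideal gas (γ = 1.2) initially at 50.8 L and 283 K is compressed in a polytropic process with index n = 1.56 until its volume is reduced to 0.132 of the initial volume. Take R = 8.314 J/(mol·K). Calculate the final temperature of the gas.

P₁ = nRT₁/V₁ = 4.57×8.314×283/50.8 = 212 kPa.
Polytropic n=1.56: T₂ = T₁(V₁/V₂)^(n−1) = 283×(7.58)^0.56 = 880 K; P₂ = P₁(V₁/V₂)^n = 4980 kPa.

880 K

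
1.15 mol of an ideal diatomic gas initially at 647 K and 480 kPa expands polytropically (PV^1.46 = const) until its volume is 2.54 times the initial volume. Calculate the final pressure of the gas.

V₁ = nRT₁/P₁ = 1.15×8.314×647/480 = 12.9 L.
Polytropic n=1.46: T₂ = T₁(V₁/V₂)^(n−1) = 647×(0.394)^0.46 = 421 K; P₂ = P₁(V₁/V₂)^n = 123 kPa.

123 kPa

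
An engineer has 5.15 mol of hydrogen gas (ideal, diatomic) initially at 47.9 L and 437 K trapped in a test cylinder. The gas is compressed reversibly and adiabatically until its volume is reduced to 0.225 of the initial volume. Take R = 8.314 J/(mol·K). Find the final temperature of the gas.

P₁ = nRT₁/V₁ = 5.15×8.314×437/47.9 = 391 kPa.
Adiabatic: TV^(γ−1) = const ⇒ T₂ = 437×(4.44)^0.400 = 794 K; PV^γ = const ⇒ P₂ = 3150 kPa.

794 K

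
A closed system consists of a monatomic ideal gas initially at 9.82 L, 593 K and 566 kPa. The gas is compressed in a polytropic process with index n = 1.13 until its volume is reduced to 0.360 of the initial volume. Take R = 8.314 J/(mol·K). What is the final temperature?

677 K

Polytropic n=1.13: T₂ = T₁(V₁/V₂)^(n−1) = 593×(2.78)^0.13 = 677 K; P₂ = P₁(V₁/V₂)^n = 1800 kPa.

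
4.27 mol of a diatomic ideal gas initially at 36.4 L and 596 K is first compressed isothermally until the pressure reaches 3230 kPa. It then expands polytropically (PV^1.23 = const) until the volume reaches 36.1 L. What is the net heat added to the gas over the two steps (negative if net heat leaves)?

P₁ = nRT₁/V₁ = 4.27×8.314×596/36.4 = 581 kPa.
Step 1 — Isothermal: T stays 596 K; PV = const ⇒ V₂ = 6.55 L, P₂ = 3230 kPa.
ΔU = 0 (ideal gas, T constant).
W = nRT ln(V₂/V₁) = 4.27×8.314×596×ln(0.180) = -36300 J.
Q = ΔU + W = -36300 J.
State after step 1: P = 3230 kPa, V = 6.55 L, T = 596 K.
Step 2 — Polytropic n=1.23: T₂ = T₁(V₁/V₂)^(n−1) = 596×(0.181)^0.23 = 402 K; P₂ = P₁(V₁/V₂)^n = 396 kPa.
W = (P₁V₁−P₂V₂)/(n−1) = (3230×6.55−396×36.1)/0.23 = 29900 J.
ΔU = nCvΔT = 4.27×20.8×(402−596) = -17200 J.
Q = ΔU + W = 12700 J.
Net over both steps: W = -6420 J, Q = -23600 J, ΔU = -17200 J.

-23600 J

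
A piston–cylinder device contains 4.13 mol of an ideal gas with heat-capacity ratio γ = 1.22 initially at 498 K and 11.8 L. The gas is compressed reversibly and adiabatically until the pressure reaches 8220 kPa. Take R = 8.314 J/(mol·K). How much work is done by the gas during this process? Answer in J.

P₁ = nRT₁/V₁ = 4.13×8.314×498/11.8 = 1450 kPa.
Adiabatic: T₂/T₁ = (P₂/P₁)^((γ−1)/γ) ⇒ T₂ = 498×(5.67)^0.180 = 681 K; V₂ = 2.84 L.
ΔU = nCvΔT = 4.13×37.8×(681−498) = 28600 J.
Q = 0 for an adiabatic process, so W = −ΔU = -28600 J.

-28600 J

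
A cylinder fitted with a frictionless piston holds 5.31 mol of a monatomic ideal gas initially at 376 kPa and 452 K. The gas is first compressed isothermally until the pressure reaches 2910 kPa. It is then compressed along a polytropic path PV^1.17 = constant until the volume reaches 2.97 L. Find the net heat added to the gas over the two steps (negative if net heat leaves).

-54200 J

V₁ = nRT₁/P₁ = 5.31×8.314×452/376 = 53.1 L.
Step 1 — Isothermal: T stays 452 K; PV = const ⇒ V₂ = 6.86 L, P₂ = 2910 kPa.
ΔU = 0 (ideal gas, T constant).
W = nRT ln(V₂/V₁) = 5.31×8.314×452×ln(0.129) = -40800 J.
Q = ΔU + W = -40800 J.
State after step 1: P = 2910 kPa, V = 6.86 L, T = 452 K.
Step 2 — Polytropic n=1.17: T₂ = T₁(V₁/V₂)^(n−1) = 452×(2.31)^0.17 = 521 K; P₂ = P₁(V₁/V₂)^n = 7750 kPa.
W = (P₁V₁−P₂V₂)/(n−1) = (2910×6.86−7750×2.97)/0.17 = -17900 J.
ΔU = nCvΔT = 5.31×12.5×(521−452) = 4580 J.
Q = ΔU + W = -13400 J.
Net over both steps: W = -58800 J, Q = -54200 J, ΔU = 4580 J.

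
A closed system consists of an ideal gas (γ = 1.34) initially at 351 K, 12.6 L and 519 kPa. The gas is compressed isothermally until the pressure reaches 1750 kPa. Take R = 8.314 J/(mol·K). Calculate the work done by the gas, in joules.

n = P₁V₁/(RT₁) = 519×12.6/(8.314×351) = 2.24 mol.
Isothermal: T stays 351 K; PV = const ⇒ V₂ = 3.74 L, P₂ = 1750 kPa.
W = nRT ln(V₂/V₁) = 2.24×8.314×351×ln(0.297) = -7950 J.

-7950 J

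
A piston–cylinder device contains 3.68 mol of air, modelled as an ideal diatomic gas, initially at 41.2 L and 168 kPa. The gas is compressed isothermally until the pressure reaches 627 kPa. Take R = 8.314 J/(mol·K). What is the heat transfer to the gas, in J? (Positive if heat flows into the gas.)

-9120 J

T₁ = P₁V₁/(nR) = 168×41.2/(3.68×8.314) = 226 K.
Isothermal: T stays 226 K; PV = const ⇒ V₂ = 11.0 L, P₂ = 627 kPa.
ΔU = 0 (ideal gas, T constant).
W = nRT ln(V₂/V₁) = 3.68×8.314×226×ln(0.268) = -9120 J.
Q = ΔU + W = -9120 J.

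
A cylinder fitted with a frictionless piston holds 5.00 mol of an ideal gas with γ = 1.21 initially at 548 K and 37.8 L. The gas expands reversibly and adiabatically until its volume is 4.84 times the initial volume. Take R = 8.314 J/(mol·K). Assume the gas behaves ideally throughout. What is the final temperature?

394 K

P₁ = nRT₁/V₁ = 5.00×8.314×548/37.8 = 603 kPa.
Adiabatic: TV^(γ−1) = const ⇒ T₂ = 548×(0.207)^0.210 = 394 K; PV^γ = const ⇒ P₂ = 89.4 kPa.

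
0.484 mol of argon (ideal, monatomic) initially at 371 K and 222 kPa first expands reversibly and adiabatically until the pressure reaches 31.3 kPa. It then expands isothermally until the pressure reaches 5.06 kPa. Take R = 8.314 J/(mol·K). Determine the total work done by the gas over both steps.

2460 J

V₁ = nRT₁/P₁ = 0.484×8.314×371/222 = 6.72 L.
Step 1 — Adiabatic: T₂/T₁ = (P₂/P₁)^((γ−1)/γ) ⇒ T₂ = 371×(0.141)^0.400 = 169 K; V₂ = 21.8 L.
ΔU = nCvΔT = 0.484×12.5×(169−371) = -1220 J.
Q = 0 for an adiabatic process, so W = −ΔU = 1220 J.
State after step 1: P = 31.3 kPa, V = 21.8 L, T = 169 K.
Step 2 — Isothermal: T stays 169 K; PV = const ⇒ V₂ = 135 L, P₂ = 5.06 kPa.
ΔU = 0 (ideal gas, T constant).
W = nRT ln(V₂/V₁) = 0.484×8.314×169×ln(6.19) = 1240 J.
Q = ΔU + W = 1240 J.
Net over both steps: W = 2460 J, Q = 1240 J, ΔU = -1220 J.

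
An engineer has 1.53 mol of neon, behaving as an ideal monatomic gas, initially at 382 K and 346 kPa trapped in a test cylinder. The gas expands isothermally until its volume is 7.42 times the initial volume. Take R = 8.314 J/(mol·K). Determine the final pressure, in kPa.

V₁ = nRT₁/P₁ = 1.53×8.314×382/346 = 14.0 L.
Isothermal: T stays 382 K; PV = const ⇒ V₂ = 104 L, P₂ = 46.6 kPa.

46.6 kPa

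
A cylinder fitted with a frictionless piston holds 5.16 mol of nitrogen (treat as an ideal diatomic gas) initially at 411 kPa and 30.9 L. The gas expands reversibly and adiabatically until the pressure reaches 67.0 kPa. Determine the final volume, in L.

T₁ = P₁V₁/(nR) = 411×30.9/(5.16×8.314) = 296 K.
Adiabatic: T₂/T₁ = (P₂/P₁)^((γ−1)/γ) ⇒ T₂ = 296×(0.163)^0.286 = 176 K; V₂ = 113 L.

113 L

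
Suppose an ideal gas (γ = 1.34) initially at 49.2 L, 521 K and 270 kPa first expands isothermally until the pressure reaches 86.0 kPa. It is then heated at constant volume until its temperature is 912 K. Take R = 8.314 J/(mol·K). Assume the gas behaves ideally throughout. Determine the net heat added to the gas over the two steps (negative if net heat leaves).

44500 J

n = P₁V₁/(RT₁) = 270×49.2/(8.314×521) = 3.07 mol.
Step 1 — Isothermal: T stays 521 K; PV = const ⇒ V₂ = 154 L, P₂ = 86.0 kPa.
ΔU = 0 (ideal gas, T constant).
W = nRT ln(V₂/V₁) = 3.07×8.314×521×ln(3.14) = 15200 J.
Q = ΔU + W = 15200 J.
State after step 1: P = 86.0 kPa, V = 154 L, T = 521 K.
Step 2 — Isochoric: V stays 154 L; P/T = const ⇒ T₂ = 912 K, P₂ = 151 kPa.
W = 0 (no volume change).
ΔU = nCvΔT = 3.07×24.5×(912−521) = 29300 J.
Q = ΔU = 29300 J.
Net over both steps: W = 15200 J, Q = 44500 J, ΔU = 29300 J.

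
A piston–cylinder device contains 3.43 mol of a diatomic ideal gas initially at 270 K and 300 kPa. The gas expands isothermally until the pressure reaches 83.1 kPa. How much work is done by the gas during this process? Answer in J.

9880 J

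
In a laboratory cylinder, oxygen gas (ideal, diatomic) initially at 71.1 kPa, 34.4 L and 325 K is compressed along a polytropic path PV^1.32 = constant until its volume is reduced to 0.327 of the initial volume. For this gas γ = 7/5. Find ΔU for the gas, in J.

n = P₁V₁/(RT₁) = 71.1×34.4/(8.314×325) = 0.905 mol.
Polytropic n=1.32: T₂ = T₁(V₁/V₂)^(n−1) = 325×(3.06)^0.32 = 465 K; P₂ = P₁(V₁/V₂)^n = 311 kPa.
For an ideal gas ΔU = nCvΔT with Cv = (5/2)R = 20.8 J/(mol·K).
ΔU = 0.905×20.8×(465−325) = 2630 J.

2630 J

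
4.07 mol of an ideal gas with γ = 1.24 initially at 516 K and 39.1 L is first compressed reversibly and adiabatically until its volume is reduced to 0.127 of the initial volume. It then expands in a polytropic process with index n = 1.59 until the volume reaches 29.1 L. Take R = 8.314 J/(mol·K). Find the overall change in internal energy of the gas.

-30700 J

P₁ = nRT₁/V₁ = 4.07×8.314×516/39.1 = 447 kPa.
Step 1 — Adiabatic: TV^(γ−1) = const ⇒ T₂ = 516×(7.87)^0.240 = 847 K; PV^γ = const ⇒ P₂ = 5770 kPa.
ΔU = nCvΔT = 4.07×34.6×(847−516) = 46600 J.
Q = 0 for an adiabatic process, so W = −ΔU = -46600 J.
State after step 1: P = 5770 kPa, V = 4.97 L, T = 847 K.
Step 2 — Polytropic n=1.59: T₂ = T₁(V₁/V₂)^(n−1) = 847×(0.171)^0.59 = 298 K; P₂ = P₁(V₁/V₂)^n = 347 kPa.
W = (P₁V₁−P₂V₂)/(n−1) = (5770×4.97−347×29.1)/0.59 = 31500 J.
ΔU = nCvΔT = 4.07×34.6×(298−847) = -77300 J.
Q = ΔU + W = -45900 J.
Net over both steps: W = -15200 J, Q = -45900 J, ΔU = -30700 J.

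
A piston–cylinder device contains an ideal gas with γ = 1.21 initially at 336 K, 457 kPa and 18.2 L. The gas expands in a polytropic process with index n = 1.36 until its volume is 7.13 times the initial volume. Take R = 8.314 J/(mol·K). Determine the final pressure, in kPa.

Polytropic n=1.36: T₂ = T₁(V₁/V₂)^(n−1) = 336×(0.140)^0.36 = 166 K; P₂ = P₁(V₁/V₂)^n = 31.6 kPa.

31.6 kPa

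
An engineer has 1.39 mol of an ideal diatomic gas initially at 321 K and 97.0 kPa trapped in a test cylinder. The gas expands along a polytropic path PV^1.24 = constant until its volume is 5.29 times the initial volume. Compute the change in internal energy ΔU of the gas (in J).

-3060 J

V₁ = nRT₁/P₁ = 1.39×8.314×321/97.0 = 38.2 L.
Polytropic n=1.24: T₂ = T₁(V₁/V₂)^(n−1) = 321×(0.189)^0.24 = 215 K; P₂ = P₁(V₁/V₂)^n = 12.3 kPa.
For an ideal gas ΔU = nCvΔT with Cv = (5/2)R = 20.8 J/(mol·K).
ΔU = 1.39×20.8×(215−321) = -3060 J.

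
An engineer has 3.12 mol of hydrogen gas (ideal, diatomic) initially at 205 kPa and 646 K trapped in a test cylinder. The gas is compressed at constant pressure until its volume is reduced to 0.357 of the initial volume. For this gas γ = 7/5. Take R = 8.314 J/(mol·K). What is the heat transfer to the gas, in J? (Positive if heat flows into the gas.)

-37700 J

V₁ = nRT₁/P₁ = 3.12×8.314×646/205 = 81.7 L.
Isobaric: P stays 205 kPa; V/T = const ⇒ T₂ = 231 K, V₂ = 29.2 L.
W = PΔV = 205×(29.2−81.7) kPa·L = -10800 J.
ΔU = nCvΔT = 3.12×20.8×(231−646) = -26900 J.
Q = ΔU + W = nCpΔT = -37700 J.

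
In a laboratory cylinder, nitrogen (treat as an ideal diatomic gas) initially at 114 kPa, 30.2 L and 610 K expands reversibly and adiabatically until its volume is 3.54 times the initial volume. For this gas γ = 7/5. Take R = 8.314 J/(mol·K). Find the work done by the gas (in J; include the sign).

3420 J

n = P₁V₁/(RT₁) = 114×30.2/(8.314×610) = 0.679 mol.
Adiabatic: TV^(γ−1) = const ⇒ T₂ = 610×(0.282)^0.400 = 368 K; PV^γ = const ⇒ P₂ = 19.4 kPa.
ΔU = nCvΔT = 0.679×20.8×(368−610) = -3420 J.
Q = 0 for an adiabatic process, so W = −ΔU = 3420 J.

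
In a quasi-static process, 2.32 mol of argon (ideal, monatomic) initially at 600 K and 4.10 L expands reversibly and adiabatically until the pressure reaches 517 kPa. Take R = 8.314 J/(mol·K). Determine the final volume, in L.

P₁ = nRT₁/V₁ = 2.32×8.314×600/4.10 = 2820 kPa.
Adiabatic: T₂/T₁ = (P₂/P₁)^((γ−1)/γ) ⇒ T₂ = 600×(0.183)^0.400 = 304 K; V₂ = 11.4 L.

11.4 L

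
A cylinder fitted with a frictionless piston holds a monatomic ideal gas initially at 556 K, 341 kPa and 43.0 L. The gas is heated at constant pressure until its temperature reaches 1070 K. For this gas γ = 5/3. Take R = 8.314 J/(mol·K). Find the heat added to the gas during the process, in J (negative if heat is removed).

n = P₁V₁/(RT₁) = 341×43.0/(8.314×556) = 3.17 mol.
Isobaric: P stays 341 kPa; V/T = const ⇒ T₂ = 1070 K, V₂ = 82.8 L.
W = PΔV = 341×(82.8−43.0) kPa·L = 13600 J.
ΔU = nCvΔT = 3.17×12.5×(1070−556) = 20300 J.
Q = ΔU + W = nCpΔT = 33900 J.

33900 J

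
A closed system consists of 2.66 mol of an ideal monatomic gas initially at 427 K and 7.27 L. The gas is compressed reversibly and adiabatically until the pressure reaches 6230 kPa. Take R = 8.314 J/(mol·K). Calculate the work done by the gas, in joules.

P₁ = nRT₁/V₁ = 2.66×8.314×427/7.27 = 1300 kPa.
Adiabatic: T₂/T₁ = (P₂/P₁)^((γ−1)/γ) ⇒ T₂ = 427×(4.80)^0.400 = 799 K; V₂ = 2.84 L.
ΔU = nCvΔT = 2.66×12.5×(799−427) = 12400 J.
Q = 0 for an adiabatic process, so W = −ΔU = -12400 J.

-12400 J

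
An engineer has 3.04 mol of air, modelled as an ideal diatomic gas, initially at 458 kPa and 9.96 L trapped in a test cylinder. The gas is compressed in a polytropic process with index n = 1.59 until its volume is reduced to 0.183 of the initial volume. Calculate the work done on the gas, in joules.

13300 J

T₁ = P₁V₁/(nR) = 458×9.96/(3.04×8.314) = 180 K.
Polytropic n=1.59: T₂ = T₁(V₁/V₂)^(n−1) = 180×(5.46)^0.59 = 492 K; P₂ = P₁(V₁/V₂)^n = 6820 kPa.
W = (P₁V₁−P₂V₂)/(n−1) = (458×9.96−6820×1.82)/0.59 = -13300 J.
Work done on the gas = −W_by = 13300 J.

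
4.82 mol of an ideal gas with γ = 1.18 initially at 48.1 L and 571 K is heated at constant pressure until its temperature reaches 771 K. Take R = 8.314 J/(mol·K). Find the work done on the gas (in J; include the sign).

-8010 J

P₁ = nRT₁/V₁ = 4.82×8.314×571/48.1 = 476 kPa.
Isobaric: P stays 476 kPa; V/T = const ⇒ T₂ = 771 K, V₂ = 64.9 L.
W = PΔV = 476×(64.9−48.1) kPa·L = 8010 J.
Work done on the gas = −W_by = -8010 J.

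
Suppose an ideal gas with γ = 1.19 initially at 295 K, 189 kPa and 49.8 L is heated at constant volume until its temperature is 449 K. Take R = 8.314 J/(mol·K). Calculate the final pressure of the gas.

288 kPa

Isochoric: V stays 49.8 L; P/T = const ⇒ T₂ = 449 K, P₂ = 288 kPa.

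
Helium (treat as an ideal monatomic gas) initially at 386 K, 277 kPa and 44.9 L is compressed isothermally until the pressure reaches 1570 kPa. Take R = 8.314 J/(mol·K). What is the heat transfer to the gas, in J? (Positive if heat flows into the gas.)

n = P₁V₁/(RT₁) = 277×44.9/(8.314×386) = 3.88 mol.
Isothermal: T stays 386 K; PV = const ⇒ V₂ = 7.92 L, P₂ = 1570 kPa.
ΔU = 0 (ideal gas, T constant).
W = nRT ln(V₂/V₁) = 3.88×8.314×386×ln(0.176) = -21600 J.
Q = ΔU + W = -21600 J.

-21600 J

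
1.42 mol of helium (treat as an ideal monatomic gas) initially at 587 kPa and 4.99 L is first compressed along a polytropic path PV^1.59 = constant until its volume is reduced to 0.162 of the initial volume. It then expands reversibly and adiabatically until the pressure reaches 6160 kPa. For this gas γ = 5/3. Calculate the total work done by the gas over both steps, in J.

-7050 J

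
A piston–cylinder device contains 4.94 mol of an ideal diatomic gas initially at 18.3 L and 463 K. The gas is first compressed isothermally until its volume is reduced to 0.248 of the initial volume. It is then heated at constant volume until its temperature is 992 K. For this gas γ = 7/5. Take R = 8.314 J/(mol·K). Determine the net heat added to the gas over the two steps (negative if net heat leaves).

P₁ = nRT₁/V₁ = 4.94×8.314×463/18.3 = 1040 kPa.
Step 1 — Isothermal: T stays 463 K; PV = const ⇒ V₂ = 4.54 L, P₂ = 4190 kPa.
ΔU = 0 (ideal gas, T constant).
W = nRT ln(V₂/V₁) = 4.94×8.314×463×ln(0.248) = -26500 J.
Q = ΔU + W = -26500 J.
State after step 1: P = 4190 kPa, V = 4.54 L, T = 463 K.
Step 2 — Isochoric: V stays 4.54 L; P/T = const ⇒ T₂ = 992 K, P₂ = 8980 kPa.
W = 0 (no volume change).
ΔU = nCvΔT = 4.94×20.8×(992−463) = 54300 J.
Q = ΔU = 54300 J.
Net over both steps: W = -26500 J, Q = 27800 J, ΔU = 54300 J.

27800 J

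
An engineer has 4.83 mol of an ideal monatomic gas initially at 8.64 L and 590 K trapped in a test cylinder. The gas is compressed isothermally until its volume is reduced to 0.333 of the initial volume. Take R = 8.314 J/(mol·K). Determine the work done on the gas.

P₁ = nRT₁/V₁ = 4.83×8.314×590/8.64 = 2740 kPa.
Isothermal: T stays 590 K; PV = const ⇒ V₂ = 2.88 L, P₂ = 8230 kPa.
W = nRT ln(V₂/V₁) = 4.83×8.314×590×ln(0.333) = -26100 J.
Work done on the gas = −W_by = 26100 J.

26100 J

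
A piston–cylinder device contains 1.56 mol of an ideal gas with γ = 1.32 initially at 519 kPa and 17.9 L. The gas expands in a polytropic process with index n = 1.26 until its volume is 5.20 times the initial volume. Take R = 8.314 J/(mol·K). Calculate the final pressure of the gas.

T₁ = P₁V₁/(nR) = 519×17.9/(1.56×8.314) = 716 K.
Polytropic n=1.26: T₂ = T₁(V₁/V₂)^(n−1) = 716×(0.192)^0.26 = 467 K; P₂ = P₁(V₁/V₂)^n = 65.0 kPa.

65.0 kPa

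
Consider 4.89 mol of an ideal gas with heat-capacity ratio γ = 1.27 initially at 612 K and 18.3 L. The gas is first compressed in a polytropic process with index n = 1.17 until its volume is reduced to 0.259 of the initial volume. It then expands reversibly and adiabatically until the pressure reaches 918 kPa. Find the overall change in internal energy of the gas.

P₁ = nRT₁/V₁ = 4.89×8.314×612/18.3 = 1360 kPa.
Step 1 — Polytropic n=1.17: T₂ = T₁(V₁/V₂)^(n−1) = 612×(3.86)^0.17 = 770 K; P₂ = P₁(V₁/V₂)^n = 6600 kPa.
W = (P₁V₁−P₂V₂)/(n−1) = (1360×18.3−6600×4.74)/0.17 = -37800 J.
ΔU = nCvΔT = 4.89×30.8×(770−612) = 23800 J.
Q = ΔU + W = -14000 J.
State after step 1: P = 6600 kPa, V = 4.74 L, T = 770 K.
Step 2 — Adiabatic: T₂/T₁ = (P₂/P₁)^((γ−1)/γ) ⇒ T₂ = 770×(0.139)^0.213 = 506 K; V₂ = 22.4 L.
ΔU = nCvΔT = 4.89×30.8×(506−770) = -39700 J.
Q = 0 for an adiabatic process, so W = −ΔU = 39700 J.
Net over both steps: W = 1940 J, Q = -14000 J, ΔU = -15900 J.

-15900 J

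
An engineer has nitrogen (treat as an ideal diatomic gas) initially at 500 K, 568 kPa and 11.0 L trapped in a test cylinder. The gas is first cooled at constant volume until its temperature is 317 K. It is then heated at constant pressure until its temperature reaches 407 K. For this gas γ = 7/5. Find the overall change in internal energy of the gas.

-2910 J

n = P₁V₁/(RT₁) = 568×11.0/(8.314×500) = 1.50 mol.
Step 1 — Isochoric: V stays 11.0 L; P/T = const ⇒ T₂ = 317 K, P₂ = 360 kPa.
W = 0 (no volume change).
ΔU = nCvΔT = 1.50×20.8×(317−500) = -5720 J.
Q = ΔU = -5720 J.
State after step 1: P = 360 kPa, V = 11.0 L, T = 317 K.
Step 2 — Isobaric: P stays 360 kPa; V/T = const ⇒ T₂ = 407 K, V₂ = 14.1 L.
W = PΔV = 360×(14.1−11.0) kPa·L = 1120 J.
ΔU = nCvΔT = 1.50×20.8×(407−317) = 2810 J.
Q = ΔU + W = nCpΔT = 3940 J.
Net over both steps: W = 1120 J, Q = -1780 J, ΔU = -2910 J.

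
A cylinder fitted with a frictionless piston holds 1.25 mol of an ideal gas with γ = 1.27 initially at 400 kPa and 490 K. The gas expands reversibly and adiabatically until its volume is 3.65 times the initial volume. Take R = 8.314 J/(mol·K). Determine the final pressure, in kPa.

V₁ = nRT₁/P₁ = 1.25×8.314×490/400 = 12.7 L.
Adiabatic: TV^(γ−1) = const ⇒ T₂ = 490×(0.274)^0.270 = 345 K; PV^γ = const ⇒ P₂ = 77.3 kPa.

77.3 kPa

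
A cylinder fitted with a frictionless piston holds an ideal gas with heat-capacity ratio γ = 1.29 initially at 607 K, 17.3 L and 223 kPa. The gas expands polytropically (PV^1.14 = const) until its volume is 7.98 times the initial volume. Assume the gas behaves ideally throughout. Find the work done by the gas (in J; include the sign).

6950 J

n = P₁V₁/(RT₁) = 223×17.3/(8.314×607) = 0.764 mol.
Polytropic n=1.14: T₂ = T₁(V₁/V₂)^(n−1) = 607×(0.125)^0.14 = 454 K; P₂ = P₁(V₁/V₂)^n = 20.9 kPa.
W = (P₁V₁−P₂V₂)/(n−1) = (223×17.3−20.9×138)/0.14 = 6950 J.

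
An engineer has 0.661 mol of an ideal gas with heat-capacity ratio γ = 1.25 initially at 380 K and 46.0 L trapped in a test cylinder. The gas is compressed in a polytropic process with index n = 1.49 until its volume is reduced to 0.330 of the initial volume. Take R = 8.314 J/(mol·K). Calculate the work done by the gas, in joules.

P₁ = nRT₁/V₁ = 0.661×8.314×380/46.0 = 45.4 kPa.
Polytropic n=1.49: T₂ = T₁(V₁/V₂)^(n−1) = 380×(3.03)^0.49 = 654 K; P₂ = P₁(V₁/V₂)^n = 237 kPa.
W = (P₁V₁−P₂V₂)/(n−1) = (45.4×46.0−237×15.2)/0.49 = -3080 J.

-3080 J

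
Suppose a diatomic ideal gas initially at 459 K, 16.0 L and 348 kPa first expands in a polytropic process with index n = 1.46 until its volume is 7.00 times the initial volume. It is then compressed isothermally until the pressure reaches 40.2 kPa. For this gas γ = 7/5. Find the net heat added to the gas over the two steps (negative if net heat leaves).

-2630 J

n = P₁V₁/(RT₁) = 348×16.0/(8.314×459) = 1.46 mol.
Step 1 — Polytropic n=1.46: T₂ = T₁(V₁/V₂)^(n−1) = 459×(0.143)^0.46 = 188 K; P₂ = P₁(V₁/V₂)^n = 20.3 kPa.
W = (P₁V₁−P₂V₂)/(n−1) = (348×16.0−20.3×112)/0.46 = 7160 J.
ΔU = nCvΔT = 1.46×20.8×(188−459) = -8230 J.
Q = ΔU + W = -1070 J.
State after step 1: P = 20.3 kPa, V = 112 L, T = 188 K.
Step 2 — Isothermal: T stays 188 K; PV = const ⇒ V₂ = 56.6 L, P₂ = 40.2 kPa.
ΔU = 0 (ideal gas, T constant).
W = nRT ln(V₂/V₁) = 1.46×8.314×188×ln(0.505) = -1550 J.
Q = ΔU + W = -1550 J.
Net over both steps: W = 5610 J, Q = -2630 J, ΔU = -8230 J.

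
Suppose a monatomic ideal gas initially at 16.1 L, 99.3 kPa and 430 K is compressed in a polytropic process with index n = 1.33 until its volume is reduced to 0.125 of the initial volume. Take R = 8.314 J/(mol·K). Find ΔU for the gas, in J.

n = P₁V₁/(RT₁) = 99.3×16.1/(8.314×430) = 0.447 mol.
Polytropic n=1.33: T₂ = T₁(V₁/V₂)^(n−1) = 430×(8.00)^0.33 = 854 K; P₂ = P₁(V₁/V₂)^n = 1580 kPa.
For an ideal gas ΔU = nCvΔT with Cv = (3/2)R = 12.5 J/(mol·K).
ΔU = 0.447×12.5×(854−430) = 2360 J.

2360 J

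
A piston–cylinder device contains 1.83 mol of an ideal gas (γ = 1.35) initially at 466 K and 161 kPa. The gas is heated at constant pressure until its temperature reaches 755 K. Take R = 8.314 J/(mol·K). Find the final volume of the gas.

71.3 L

V₁ = nRT₁/P₁ = 1.83×8.314×466/161 = 44.0 L.
Isobaric: P stays 161 kPa; V/T = const ⇒ T₂ = 755 K, V₂ = 71.3 L.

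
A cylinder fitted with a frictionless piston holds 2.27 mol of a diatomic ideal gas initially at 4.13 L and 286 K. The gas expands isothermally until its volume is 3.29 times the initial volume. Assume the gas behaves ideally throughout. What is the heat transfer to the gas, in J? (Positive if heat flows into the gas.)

6430 J

P₁ = nRT₁/V₁ = 2.27×8.314×286/4.13 = 1310 kPa.
Isothermal: T stays 286 K; PV = const ⇒ V₂ = 13.6 L, P₂ = 397 kPa.
ΔU = 0 (ideal gas, T constant).
W = nRT ln(V₂/V₁) = 2.27×8.314×286×ln(3.29) = 6430 J.
Q = ΔU + W = 6430 J.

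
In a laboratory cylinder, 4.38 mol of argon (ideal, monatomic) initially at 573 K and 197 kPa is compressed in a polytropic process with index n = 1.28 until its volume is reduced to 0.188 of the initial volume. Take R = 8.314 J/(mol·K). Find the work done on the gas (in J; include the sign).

44500 J

V₁ = nRT₁/P₁ = 4.38×8.314×573/197 = 106 L.
Polytropic n=1.28: T₂ = T₁(V₁/V₂)^(n−1) = 573×(5.32)^0.28 = 915 K; P₂ = P₁(V₁/V₂)^n = 1670 kPa.
W = (P₁V₁−P₂V₂)/(n−1) = (197×106−1670×19.9)/0.28 = -44500 J.
Work done on the gas = −W_by = 44500 J.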